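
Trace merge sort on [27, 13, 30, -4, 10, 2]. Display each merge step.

Divide and conquer:
  Merge [13] + [30] -> [13, 30]
  Merge [27] + [13, 30] -> [13, 27, 30]
  Merge [10] + [2] -> [2, 10]
  Merge [-4] + [2, 10] -> [-4, 2, 10]
  Merge [13, 27, 30] + [-4, 2, 10] -> [-4, 2, 10, 13, 27, 30]


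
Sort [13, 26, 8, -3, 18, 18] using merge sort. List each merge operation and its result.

Divide and conquer:
  Merge [26] + [8] -> [8, 26]
  Merge [13] + [8, 26] -> [8, 13, 26]
  Merge [18] + [18] -> [18, 18]
  Merge [-3] + [18, 18] -> [-3, 18, 18]
  Merge [8, 13, 26] + [-3, 18, 18] -> [-3, 8, 13, 18, 18, 26]


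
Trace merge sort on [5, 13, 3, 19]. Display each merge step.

Divide and conquer:
  Merge [5] + [13] -> [5, 13]
  Merge [3] + [19] -> [3, 19]
  Merge [5, 13] + [3, 19] -> [3, 5, 13, 19]


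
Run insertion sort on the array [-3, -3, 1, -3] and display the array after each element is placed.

First element -3 is already 'sorted'
Insert -3: shifted 0 elements -> [-3, -3, 1, -3]
Insert 1: shifted 0 elements -> [-3, -3, 1, -3]
Insert -3: shifted 1 elements -> [-3, -3, -3, 1]


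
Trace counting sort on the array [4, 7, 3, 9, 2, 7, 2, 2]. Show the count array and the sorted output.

Count array: [0, 0, 3, 1, 1, 0, 0, 2, 0, 1]
(count[i] = number of elements equal to i)
Cumulative count: [0, 0, 3, 4, 5, 5, 5, 7, 7, 8]
Sorted: [2, 2, 2, 3, 4, 7, 7, 9]


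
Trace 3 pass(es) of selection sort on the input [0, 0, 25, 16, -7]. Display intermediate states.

Pass 1: Select minimum -7 at index 4, swap -> [-7, 0, 25, 16, 0]
Pass 2: Select minimum 0 at index 1, swap -> [-7, 0, 25, 16, 0]
Pass 3: Select minimum 0 at index 4, swap -> [-7, 0, 0, 16, 25]


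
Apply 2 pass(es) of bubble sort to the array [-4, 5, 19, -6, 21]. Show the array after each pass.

After pass 1: [-4, 5, -6, 19, 21] (1 swaps)
After pass 2: [-4, -6, 5, 19, 21] (1 swaps)
Total swaps: 2


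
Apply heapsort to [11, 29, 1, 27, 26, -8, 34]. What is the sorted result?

Build heap: [34, 29, 11, 27, 26, -8, 1]
Extract 34: [29, 27, 11, 1, 26, -8, 34]
Extract 29: [27, 26, 11, 1, -8, 29, 34]
Extract 27: [26, 1, 11, -8, 27, 29, 34]
Extract 26: [11, 1, -8, 26, 27, 29, 34]
Extract 11: [1, -8, 11, 26, 27, 29, 34]
Extract 1: [-8, 1, 11, 26, 27, 29, 34]


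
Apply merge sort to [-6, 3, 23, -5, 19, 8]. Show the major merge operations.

Divide and conquer:
  Merge [3] + [23] -> [3, 23]
  Merge [-6] + [3, 23] -> [-6, 3, 23]
  Merge [19] + [8] -> [8, 19]
  Merge [-5] + [8, 19] -> [-5, 8, 19]
  Merge [-6, 3, 23] + [-5, 8, 19] -> [-6, -5, 3, 8, 19, 23]


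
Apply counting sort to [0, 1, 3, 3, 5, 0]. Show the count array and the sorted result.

Count array: [2, 1, 0, 2, 0, 1]
(count[i] = number of elements equal to i)
Cumulative count: [2, 3, 3, 5, 5, 6]
Sorted: [0, 0, 1, 3, 3, 5]


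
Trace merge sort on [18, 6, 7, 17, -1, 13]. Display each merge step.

Divide and conquer:
  Merge [6] + [7] -> [6, 7]
  Merge [18] + [6, 7] -> [6, 7, 18]
  Merge [-1] + [13] -> [-1, 13]
  Merge [17] + [-1, 13] -> [-1, 13, 17]
  Merge [6, 7, 18] + [-1, 13, 17] -> [-1, 6, 7, 13, 17, 18]


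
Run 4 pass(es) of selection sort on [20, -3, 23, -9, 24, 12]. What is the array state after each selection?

Pass 1: Select minimum -9 at index 3, swap -> [-9, -3, 23, 20, 24, 12]
Pass 2: Select minimum -3 at index 1, swap -> [-9, -3, 23, 20, 24, 12]
Pass 3: Select minimum 12 at index 5, swap -> [-9, -3, 12, 20, 24, 23]
Pass 4: Select minimum 20 at index 3, swap -> [-9, -3, 12, 20, 24, 23]


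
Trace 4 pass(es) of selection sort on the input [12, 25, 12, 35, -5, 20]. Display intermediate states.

Pass 1: Select minimum -5 at index 4, swap -> [-5, 25, 12, 35, 12, 20]
Pass 2: Select minimum 12 at index 2, swap -> [-5, 12, 25, 35, 12, 20]
Pass 3: Select minimum 12 at index 4, swap -> [-5, 12, 12, 35, 25, 20]
Pass 4: Select minimum 20 at index 5, swap -> [-5, 12, 12, 20, 25, 35]


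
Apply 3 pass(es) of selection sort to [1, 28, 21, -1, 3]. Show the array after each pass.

Pass 1: Select minimum -1 at index 3, swap -> [-1, 28, 21, 1, 3]
Pass 2: Select minimum 1 at index 3, swap -> [-1, 1, 21, 28, 3]
Pass 3: Select minimum 3 at index 4, swap -> [-1, 1, 3, 28, 21]


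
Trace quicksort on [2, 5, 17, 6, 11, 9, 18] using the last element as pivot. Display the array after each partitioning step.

Partition 1: pivot=18 at index 6 -> [2, 5, 17, 6, 11, 9, 18]
Partition 2: pivot=9 at index 3 -> [2, 5, 6, 9, 11, 17, 18]
Partition 3: pivot=6 at index 2 -> [2, 5, 6, 9, 11, 17, 18]
Partition 4: pivot=5 at index 1 -> [2, 5, 6, 9, 11, 17, 18]
Partition 5: pivot=17 at index 5 -> [2, 5, 6, 9, 11, 17, 18]


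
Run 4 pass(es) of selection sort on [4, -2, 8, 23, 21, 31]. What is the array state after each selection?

Pass 1: Select minimum -2 at index 1, swap -> [-2, 4, 8, 23, 21, 31]
Pass 2: Select minimum 4 at index 1, swap -> [-2, 4, 8, 23, 21, 31]
Pass 3: Select minimum 8 at index 2, swap -> [-2, 4, 8, 23, 21, 31]
Pass 4: Select minimum 21 at index 4, swap -> [-2, 4, 8, 21, 23, 31]


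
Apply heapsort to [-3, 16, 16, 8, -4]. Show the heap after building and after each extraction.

Build heap: [16, 8, 16, -3, -4]
Extract 16: [16, 8, -4, -3, 16]
Extract 16: [8, -3, -4, 16, 16]
Extract 8: [-3, -4, 8, 16, 16]
Extract -3: [-4, -3, 8, 16, 16]


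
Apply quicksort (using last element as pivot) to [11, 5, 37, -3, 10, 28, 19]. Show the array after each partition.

Partition 1: pivot=19 at index 4 -> [11, 5, -3, 10, 19, 28, 37]
Partition 2: pivot=10 at index 2 -> [5, -3, 10, 11, 19, 28, 37]
Partition 3: pivot=-3 at index 0 -> [-3, 5, 10, 11, 19, 28, 37]
Partition 4: pivot=37 at index 6 -> [-3, 5, 10, 11, 19, 28, 37]


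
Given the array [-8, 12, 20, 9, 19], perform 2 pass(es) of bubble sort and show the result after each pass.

After pass 1: [-8, 12, 9, 19, 20] (2 swaps)
After pass 2: [-8, 9, 12, 19, 20] (1 swaps)
Total swaps: 3


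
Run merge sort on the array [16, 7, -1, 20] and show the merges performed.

Divide and conquer:
  Merge [16] + [7] -> [7, 16]
  Merge [-1] + [20] -> [-1, 20]
  Merge [7, 16] + [-1, 20] -> [-1, 7, 16, 20]


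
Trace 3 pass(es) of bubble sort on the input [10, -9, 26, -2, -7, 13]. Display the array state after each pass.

After pass 1: [-9, 10, -2, -7, 13, 26] (4 swaps)
After pass 2: [-9, -2, -7, 10, 13, 26] (2 swaps)
After pass 3: [-9, -7, -2, 10, 13, 26] (1 swaps)
Total swaps: 7


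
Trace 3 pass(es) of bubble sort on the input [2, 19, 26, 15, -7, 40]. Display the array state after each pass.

After pass 1: [2, 19, 15, -7, 26, 40] (2 swaps)
After pass 2: [2, 15, -7, 19, 26, 40] (2 swaps)
After pass 3: [2, -7, 15, 19, 26, 40] (1 swaps)
Total swaps: 5


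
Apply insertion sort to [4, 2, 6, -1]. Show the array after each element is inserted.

First element 4 is already 'sorted'
Insert 2: shifted 1 elements -> [2, 4, 6, -1]
Insert 6: shifted 0 elements -> [2, 4, 6, -1]
Insert -1: shifted 3 elements -> [-1, 2, 4, 6]


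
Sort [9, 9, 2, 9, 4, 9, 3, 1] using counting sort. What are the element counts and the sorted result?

Count array: [0, 1, 1, 1, 1, 0, 0, 0, 0, 4]
(count[i] = number of elements equal to i)
Cumulative count: [0, 1, 2, 3, 4, 4, 4, 4, 4, 8]
Sorted: [1, 2, 3, 4, 9, 9, 9, 9]


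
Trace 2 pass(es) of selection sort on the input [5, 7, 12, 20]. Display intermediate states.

Pass 1: Select minimum 5 at index 0, swap -> [5, 7, 12, 20]
Pass 2: Select minimum 7 at index 1, swap -> [5, 7, 12, 20]


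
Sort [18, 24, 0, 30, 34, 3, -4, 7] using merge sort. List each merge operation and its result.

Divide and conquer:
  Merge [18] + [24] -> [18, 24]
  Merge [0] + [30] -> [0, 30]
  Merge [18, 24] + [0, 30] -> [0, 18, 24, 30]
  Merge [34] + [3] -> [3, 34]
  Merge [-4] + [7] -> [-4, 7]
  Merge [3, 34] + [-4, 7] -> [-4, 3, 7, 34]
  Merge [0, 18, 24, 30] + [-4, 3, 7, 34] -> [-4, 0, 3, 7, 18, 24, 30, 34]


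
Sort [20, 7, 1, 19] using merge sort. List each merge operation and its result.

Divide and conquer:
  Merge [20] + [7] -> [7, 20]
  Merge [1] + [19] -> [1, 19]
  Merge [7, 20] + [1, 19] -> [1, 7, 19, 20]


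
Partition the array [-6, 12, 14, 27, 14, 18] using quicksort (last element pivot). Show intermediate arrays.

Partition 1: pivot=18 at index 4 -> [-6, 12, 14, 14, 18, 27]
Partition 2: pivot=14 at index 3 -> [-6, 12, 14, 14, 18, 27]
Partition 3: pivot=14 at index 2 -> [-6, 12, 14, 14, 18, 27]
Partition 4: pivot=12 at index 1 -> [-6, 12, 14, 14, 18, 27]


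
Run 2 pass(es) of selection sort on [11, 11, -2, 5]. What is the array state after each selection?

Pass 1: Select minimum -2 at index 2, swap -> [-2, 11, 11, 5]
Pass 2: Select minimum 5 at index 3, swap -> [-2, 5, 11, 11]


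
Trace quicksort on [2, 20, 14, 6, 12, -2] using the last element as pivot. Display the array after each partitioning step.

Partition 1: pivot=-2 at index 0 -> [-2, 20, 14, 6, 12, 2]
Partition 2: pivot=2 at index 1 -> [-2, 2, 14, 6, 12, 20]
Partition 3: pivot=20 at index 5 -> [-2, 2, 14, 6, 12, 20]
Partition 4: pivot=12 at index 3 -> [-2, 2, 6, 12, 14, 20]


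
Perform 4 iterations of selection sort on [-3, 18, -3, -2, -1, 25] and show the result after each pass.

Pass 1: Select minimum -3 at index 0, swap -> [-3, 18, -3, -2, -1, 25]
Pass 2: Select minimum -3 at index 2, swap -> [-3, -3, 18, -2, -1, 25]
Pass 3: Select minimum -2 at index 3, swap -> [-3, -3, -2, 18, -1, 25]
Pass 4: Select minimum -1 at index 4, swap -> [-3, -3, -2, -1, 18, 25]


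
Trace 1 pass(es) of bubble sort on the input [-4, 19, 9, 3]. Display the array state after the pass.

After pass 1: [-4, 9, 3, 19] (2 swaps)
Total swaps: 2


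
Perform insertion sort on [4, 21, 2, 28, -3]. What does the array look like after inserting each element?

First element 4 is already 'sorted'
Insert 21: shifted 0 elements -> [4, 21, 2, 28, -3]
Insert 2: shifted 2 elements -> [2, 4, 21, 28, -3]
Insert 28: shifted 0 elements -> [2, 4, 21, 28, -3]
Insert -3: shifted 4 elements -> [-3, 2, 4, 21, 28]


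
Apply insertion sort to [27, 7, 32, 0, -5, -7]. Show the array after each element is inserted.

First element 27 is already 'sorted'
Insert 7: shifted 1 elements -> [7, 27, 32, 0, -5, -7]
Insert 32: shifted 0 elements -> [7, 27, 32, 0, -5, -7]
Insert 0: shifted 3 elements -> [0, 7, 27, 32, -5, -7]
Insert -5: shifted 4 elements -> [-5, 0, 7, 27, 32, -7]
Insert -7: shifted 5 elements -> [-7, -5, 0, 7, 27, 32]


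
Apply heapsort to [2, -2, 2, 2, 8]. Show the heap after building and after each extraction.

Build heap: [8, 2, 2, 2, -2]
Extract 8: [2, 2, 2, -2, 8]
Extract 2: [2, -2, 2, 2, 8]
Extract 2: [2, -2, 2, 2, 8]
Extract 2: [-2, 2, 2, 2, 8]


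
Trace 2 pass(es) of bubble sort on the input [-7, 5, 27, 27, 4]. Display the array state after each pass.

After pass 1: [-7, 5, 27, 4, 27] (1 swaps)
After pass 2: [-7, 5, 4, 27, 27] (1 swaps)
Total swaps: 2


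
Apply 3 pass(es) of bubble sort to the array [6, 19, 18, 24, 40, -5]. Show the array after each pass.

After pass 1: [6, 18, 19, 24, -5, 40] (2 swaps)
After pass 2: [6, 18, 19, -5, 24, 40] (1 swaps)
After pass 3: [6, 18, -5, 19, 24, 40] (1 swaps)
Total swaps: 4


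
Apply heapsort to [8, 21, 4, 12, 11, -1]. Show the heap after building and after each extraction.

Build heap: [21, 12, 4, 8, 11, -1]
Extract 21: [12, 11, 4, 8, -1, 21]
Extract 12: [11, 8, 4, -1, 12, 21]
Extract 11: [8, -1, 4, 11, 12, 21]
Extract 8: [4, -1, 8, 11, 12, 21]
Extract 4: [-1, 4, 8, 11, 12, 21]


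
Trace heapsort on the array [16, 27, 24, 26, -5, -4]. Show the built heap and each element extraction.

Build heap: [27, 26, 24, 16, -5, -4]
Extract 27: [26, 16, 24, -4, -5, 27]
Extract 26: [24, 16, -5, -4, 26, 27]
Extract 24: [16, -4, -5, 24, 26, 27]
Extract 16: [-4, -5, 16, 24, 26, 27]
Extract -4: [-5, -4, 16, 24, 26, 27]


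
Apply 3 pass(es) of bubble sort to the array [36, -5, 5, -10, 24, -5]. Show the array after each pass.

After pass 1: [-5, 5, -10, 24, -5, 36] (5 swaps)
After pass 2: [-5, -10, 5, -5, 24, 36] (2 swaps)
After pass 3: [-10, -5, -5, 5, 24, 36] (2 swaps)
Total swaps: 9


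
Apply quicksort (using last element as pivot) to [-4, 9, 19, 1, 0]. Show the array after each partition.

Partition 1: pivot=0 at index 1 -> [-4, 0, 19, 1, 9]
Partition 2: pivot=9 at index 3 -> [-4, 0, 1, 9, 19]


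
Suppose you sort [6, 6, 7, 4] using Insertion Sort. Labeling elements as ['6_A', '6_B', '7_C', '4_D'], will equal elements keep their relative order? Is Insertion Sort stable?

Trace Insertion Sort on the labeled array (the key is the number; the letter only tracks identity):
  Insert 6_B at index 1: [6_A, 6_B, 7_C, 4_D]
  Insert 7_C at index 2: [6_A, 6_B, 7_C, 4_D]
  Insert 4_D at index 0: [4_D, 6_A, 6_B, 7_C]
Final order: [4_D, 6_A, 6_B, 7_C]
Equal keys:
  value 6: originally 6_A, 6_B; after sorting 6_A, 6_B -> order preserved
All equal keys kept their original relative order. Insertion Sort is stable: elements are shifted only while they are strictly greater than the key, so a key is inserted after any equal elements already placed.
Answer: Stable


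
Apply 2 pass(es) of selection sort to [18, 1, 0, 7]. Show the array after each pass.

Pass 1: Select minimum 0 at index 2, swap -> [0, 1, 18, 7]
Pass 2: Select minimum 1 at index 1, swap -> [0, 1, 18, 7]


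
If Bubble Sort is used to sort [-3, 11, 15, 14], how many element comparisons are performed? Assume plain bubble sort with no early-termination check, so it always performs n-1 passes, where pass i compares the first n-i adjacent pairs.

Pass 1: compare adjacent pairs (0,1)..(2,3) = 3 comparison(s), 1 swap(s) -> [-3, 11, 14, 15]
Pass 2: compare adjacent pairs (0,1)..(1,2) = 2 comparison(s), 0 swap(s) -> [-3, 11, 14, 15]
Pass 3: compare adjacent pairs (0,1)..(0,1) = 1 comparison(s), 0 swap(s) -> [-3, 11, 14, 15]
Total comparisons: 3 + 2 + 1 = 6


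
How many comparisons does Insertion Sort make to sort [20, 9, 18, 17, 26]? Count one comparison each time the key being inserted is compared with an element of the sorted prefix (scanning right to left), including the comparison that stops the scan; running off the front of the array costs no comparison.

Insert 9: 20 > 9 (shift), reached front = 1 comparison(s) -> [9, 20, 18, 17, 26]
Insert 18: 20 > 18 (shift), 9 <= 18 (stop) = 2 comparison(s) -> [9, 18, 20, 17, 26]
Insert 17: 20 > 17 (shift), 18 > 17 (shift), 9 <= 17 (stop) = 3 comparison(s) -> [9, 17, 18, 20, 26]
Insert 26: 20 <= 26 (stop) = 1 comparison(s) -> [9, 17, 18, 20, 26]
Total comparisons: 1 + 2 + 3 + 1 = 7


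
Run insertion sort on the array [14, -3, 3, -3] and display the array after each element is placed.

First element 14 is already 'sorted'
Insert -3: shifted 1 elements -> [-3, 14, 3, -3]
Insert 3: shifted 1 elements -> [-3, 3, 14, -3]
Insert -3: shifted 2 elements -> [-3, -3, 3, 14]


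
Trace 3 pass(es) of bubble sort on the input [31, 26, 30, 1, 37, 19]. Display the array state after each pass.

After pass 1: [26, 30, 1, 31, 19, 37] (4 swaps)
After pass 2: [26, 1, 30, 19, 31, 37] (2 swaps)
After pass 3: [1, 26, 19, 30, 31, 37] (2 swaps)
Total swaps: 8


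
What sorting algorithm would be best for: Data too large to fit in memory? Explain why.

Best choice: External merge sort
Reason: Minimizes disk I/O by sequential reads/writes


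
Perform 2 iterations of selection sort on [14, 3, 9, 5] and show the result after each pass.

Pass 1: Select minimum 3 at index 1, swap -> [3, 14, 9, 5]
Pass 2: Select minimum 5 at index 3, swap -> [3, 5, 9, 14]


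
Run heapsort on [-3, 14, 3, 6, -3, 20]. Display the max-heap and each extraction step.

Build heap: [20, 14, 3, 6, -3, -3]
Extract 20: [14, 6, 3, -3, -3, 20]
Extract 14: [6, -3, 3, -3, 14, 20]
Extract 6: [3, -3, -3, 6, 14, 20]
Extract 3: [-3, -3, 3, 6, 14, 20]
Extract -3: [-3, -3, 3, 6, 14, 20]


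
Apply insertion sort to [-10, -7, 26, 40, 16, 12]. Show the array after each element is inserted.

First element -10 is already 'sorted'
Insert -7: shifted 0 elements -> [-10, -7, 26, 40, 16, 12]
Insert 26: shifted 0 elements -> [-10, -7, 26, 40, 16, 12]
Insert 40: shifted 0 elements -> [-10, -7, 26, 40, 16, 12]
Insert 16: shifted 2 elements -> [-10, -7, 16, 26, 40, 12]
Insert 12: shifted 3 elements -> [-10, -7, 12, 16, 26, 40]


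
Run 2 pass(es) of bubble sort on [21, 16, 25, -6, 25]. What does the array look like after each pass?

After pass 1: [16, 21, -6, 25, 25] (2 swaps)
After pass 2: [16, -6, 21, 25, 25] (1 swaps)
Total swaps: 3


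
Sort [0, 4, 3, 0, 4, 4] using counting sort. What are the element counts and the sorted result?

Count array: [2, 0, 0, 1, 3]
(count[i] = number of elements equal to i)
Cumulative count: [2, 2, 2, 3, 6]
Sorted: [0, 0, 3, 4, 4, 4]


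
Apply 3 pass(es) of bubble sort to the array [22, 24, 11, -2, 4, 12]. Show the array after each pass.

After pass 1: [22, 11, -2, 4, 12, 24] (4 swaps)
After pass 2: [11, -2, 4, 12, 22, 24] (4 swaps)
After pass 3: [-2, 4, 11, 12, 22, 24] (2 swaps)
Total swaps: 10


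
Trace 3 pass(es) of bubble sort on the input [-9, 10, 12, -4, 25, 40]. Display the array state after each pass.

After pass 1: [-9, 10, -4, 12, 25, 40] (1 swaps)
After pass 2: [-9, -4, 10, 12, 25, 40] (1 swaps)
After pass 3: [-9, -4, 10, 12, 25, 40] (0 swaps)
Total swaps: 2


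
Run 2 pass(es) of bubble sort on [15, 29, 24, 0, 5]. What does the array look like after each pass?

After pass 1: [15, 24, 0, 5, 29] (3 swaps)
After pass 2: [15, 0, 5, 24, 29] (2 swaps)
Total swaps: 5


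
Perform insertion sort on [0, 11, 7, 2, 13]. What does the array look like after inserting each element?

First element 0 is already 'sorted'
Insert 11: shifted 0 elements -> [0, 11, 7, 2, 13]
Insert 7: shifted 1 elements -> [0, 7, 11, 2, 13]
Insert 2: shifted 2 elements -> [0, 2, 7, 11, 13]
Insert 13: shifted 0 elements -> [0, 2, 7, 11, 13]


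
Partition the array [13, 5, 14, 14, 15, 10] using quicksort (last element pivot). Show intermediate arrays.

Partition 1: pivot=10 at index 1 -> [5, 10, 14, 14, 15, 13]
Partition 2: pivot=13 at index 2 -> [5, 10, 13, 14, 15, 14]
Partition 3: pivot=14 at index 4 -> [5, 10, 13, 14, 14, 15]


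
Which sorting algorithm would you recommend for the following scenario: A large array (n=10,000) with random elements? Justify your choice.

Best choice: Quicksort or Mergesort
Reason: Both have O(n log n) average case; quicksort has lower constant factors


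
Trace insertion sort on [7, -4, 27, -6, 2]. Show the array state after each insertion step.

First element 7 is already 'sorted'
Insert -4: shifted 1 elements -> [-4, 7, 27, -6, 2]
Insert 27: shifted 0 elements -> [-4, 7, 27, -6, 2]
Insert -6: shifted 3 elements -> [-6, -4, 7, 27, 2]
Insert 2: shifted 2 elements -> [-6, -4, 2, 7, 27]


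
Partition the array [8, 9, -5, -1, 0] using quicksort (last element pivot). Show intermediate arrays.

Partition 1: pivot=0 at index 2 -> [-5, -1, 0, 9, 8]
Partition 2: pivot=-1 at index 1 -> [-5, -1, 0, 9, 8]
Partition 3: pivot=8 at index 3 -> [-5, -1, 0, 8, 9]


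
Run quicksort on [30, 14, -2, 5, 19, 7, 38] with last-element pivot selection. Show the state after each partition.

Partition 1: pivot=38 at index 6 -> [30, 14, -2, 5, 19, 7, 38]
Partition 2: pivot=7 at index 2 -> [-2, 5, 7, 14, 19, 30, 38]
Partition 3: pivot=5 at index 1 -> [-2, 5, 7, 14, 19, 30, 38]
Partition 4: pivot=30 at index 5 -> [-2, 5, 7, 14, 19, 30, 38]
Partition 5: pivot=19 at index 4 -> [-2, 5, 7, 14, 19, 30, 38]


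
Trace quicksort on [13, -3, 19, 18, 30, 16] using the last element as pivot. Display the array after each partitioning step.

Partition 1: pivot=16 at index 2 -> [13, -3, 16, 18, 30, 19]
Partition 2: pivot=-3 at index 0 -> [-3, 13, 16, 18, 30, 19]
Partition 3: pivot=19 at index 4 -> [-3, 13, 16, 18, 19, 30]


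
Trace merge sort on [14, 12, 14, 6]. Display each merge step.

Divide and conquer:
  Merge [14] + [12] -> [12, 14]
  Merge [14] + [6] -> [6, 14]
  Merge [12, 14] + [6, 14] -> [6, 12, 14, 14]


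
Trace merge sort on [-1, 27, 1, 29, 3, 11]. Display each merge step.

Divide and conquer:
  Merge [27] + [1] -> [1, 27]
  Merge [-1] + [1, 27] -> [-1, 1, 27]
  Merge [3] + [11] -> [3, 11]
  Merge [29] + [3, 11] -> [3, 11, 29]
  Merge [-1, 1, 27] + [3, 11, 29] -> [-1, 1, 3, 11, 27, 29]


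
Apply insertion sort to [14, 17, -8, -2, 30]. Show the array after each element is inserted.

First element 14 is already 'sorted'
Insert 17: shifted 0 elements -> [14, 17, -8, -2, 30]
Insert -8: shifted 2 elements -> [-8, 14, 17, -2, 30]
Insert -2: shifted 2 elements -> [-8, -2, 14, 17, 30]
Insert 30: shifted 0 elements -> [-8, -2, 14, 17, 30]


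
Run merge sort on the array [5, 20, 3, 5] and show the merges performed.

Divide and conquer:
  Merge [5] + [20] -> [5, 20]
  Merge [3] + [5] -> [3, 5]
  Merge [5, 20] + [3, 5] -> [3, 5, 5, 20]


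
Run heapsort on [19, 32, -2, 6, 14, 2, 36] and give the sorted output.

Build heap: [36, 32, 19, 6, 14, 2, -2]
Extract 36: [32, 14, 19, 6, -2, 2, 36]
Extract 32: [19, 14, 2, 6, -2, 32, 36]
Extract 19: [14, 6, 2, -2, 19, 32, 36]
Extract 14: [6, -2, 2, 14, 19, 32, 36]
Extract 6: [2, -2, 6, 14, 19, 32, 36]
Extract 2: [-2, 2, 6, 14, 19, 32, 36]


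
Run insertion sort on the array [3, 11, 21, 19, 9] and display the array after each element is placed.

First element 3 is already 'sorted'
Insert 11: shifted 0 elements -> [3, 11, 21, 19, 9]
Insert 21: shifted 0 elements -> [3, 11, 21, 19, 9]
Insert 19: shifted 1 elements -> [3, 11, 19, 21, 9]
Insert 9: shifted 3 elements -> [3, 9, 11, 19, 21]


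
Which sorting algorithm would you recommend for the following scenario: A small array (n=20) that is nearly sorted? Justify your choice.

Best choice: Insertion sort
Reason: Insertion sort is O(n) for nearly sorted arrays and has low overhead


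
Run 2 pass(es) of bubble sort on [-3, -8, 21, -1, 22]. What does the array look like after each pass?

After pass 1: [-8, -3, -1, 21, 22] (2 swaps)
After pass 2: [-8, -3, -1, 21, 22] (0 swaps)
Total swaps: 2


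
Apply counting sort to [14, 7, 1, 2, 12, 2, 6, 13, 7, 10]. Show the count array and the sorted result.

Count array: [0, 1, 2, 0, 0, 0, 1, 2, 0, 0, 1, 0, 1, 1, 1]
(count[i] = number of elements equal to i)
Cumulative count: [0, 1, 3, 3, 3, 3, 4, 6, 6, 6, 7, 7, 8, 9, 10]
Sorted: [1, 2, 2, 6, 7, 7, 10, 12, 13, 14]


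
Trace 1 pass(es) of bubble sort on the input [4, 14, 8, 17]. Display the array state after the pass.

After pass 1: [4, 8, 14, 17] (1 swaps)
Total swaps: 1


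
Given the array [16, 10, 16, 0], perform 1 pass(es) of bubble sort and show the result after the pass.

After pass 1: [10, 16, 0, 16] (2 swaps)
Total swaps: 2


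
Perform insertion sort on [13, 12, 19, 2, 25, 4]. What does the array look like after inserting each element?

First element 13 is already 'sorted'
Insert 12: shifted 1 elements -> [12, 13, 19, 2, 25, 4]
Insert 19: shifted 0 elements -> [12, 13, 19, 2, 25, 4]
Insert 2: shifted 3 elements -> [2, 12, 13, 19, 25, 4]
Insert 25: shifted 0 elements -> [2, 12, 13, 19, 25, 4]
Insert 4: shifted 4 elements -> [2, 4, 12, 13, 19, 25]


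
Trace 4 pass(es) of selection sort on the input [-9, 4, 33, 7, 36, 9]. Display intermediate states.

Pass 1: Select minimum -9 at index 0, swap -> [-9, 4, 33, 7, 36, 9]
Pass 2: Select minimum 4 at index 1, swap -> [-9, 4, 33, 7, 36, 9]
Pass 3: Select minimum 7 at index 3, swap -> [-9, 4, 7, 33, 36, 9]
Pass 4: Select minimum 9 at index 5, swap -> [-9, 4, 7, 9, 36, 33]


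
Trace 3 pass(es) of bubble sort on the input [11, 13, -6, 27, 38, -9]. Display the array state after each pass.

After pass 1: [11, -6, 13, 27, -9, 38] (2 swaps)
After pass 2: [-6, 11, 13, -9, 27, 38] (2 swaps)
After pass 3: [-6, 11, -9, 13, 27, 38] (1 swaps)
Total swaps: 5


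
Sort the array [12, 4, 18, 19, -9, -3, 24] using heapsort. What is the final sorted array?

Build heap: [24, 19, 18, 4, -9, -3, 12]
Extract 24: [19, 12, 18, 4, -9, -3, 24]
Extract 19: [18, 12, -3, 4, -9, 19, 24]
Extract 18: [12, 4, -3, -9, 18, 19, 24]
Extract 12: [4, -9, -3, 12, 18, 19, 24]
Extract 4: [-3, -9, 4, 12, 18, 19, 24]
Extract -3: [-9, -3, 4, 12, 18, 19, 24]


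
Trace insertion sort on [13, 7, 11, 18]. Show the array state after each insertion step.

First element 13 is already 'sorted'
Insert 7: shifted 1 elements -> [7, 13, 11, 18]
Insert 11: shifted 1 elements -> [7, 11, 13, 18]
Insert 18: shifted 0 elements -> [7, 11, 13, 18]


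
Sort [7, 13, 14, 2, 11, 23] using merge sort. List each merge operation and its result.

Divide and conquer:
  Merge [13] + [14] -> [13, 14]
  Merge [7] + [13, 14] -> [7, 13, 14]
  Merge [11] + [23] -> [11, 23]
  Merge [2] + [11, 23] -> [2, 11, 23]
  Merge [7, 13, 14] + [2, 11, 23] -> [2, 7, 11, 13, 14, 23]


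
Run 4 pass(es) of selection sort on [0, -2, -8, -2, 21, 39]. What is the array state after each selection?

Pass 1: Select minimum -8 at index 2, swap -> [-8, -2, 0, -2, 21, 39]
Pass 2: Select minimum -2 at index 1, swap -> [-8, -2, 0, -2, 21, 39]
Pass 3: Select minimum -2 at index 3, swap -> [-8, -2, -2, 0, 21, 39]
Pass 4: Select minimum 0 at index 3, swap -> [-8, -2, -2, 0, 21, 39]


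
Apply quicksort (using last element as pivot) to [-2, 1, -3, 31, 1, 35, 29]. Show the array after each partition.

Partition 1: pivot=29 at index 4 -> [-2, 1, -3, 1, 29, 35, 31]
Partition 2: pivot=1 at index 3 -> [-2, 1, -3, 1, 29, 35, 31]
Partition 3: pivot=-3 at index 0 -> [-3, 1, -2, 1, 29, 35, 31]
Partition 4: pivot=-2 at index 1 -> [-3, -2, 1, 1, 29, 35, 31]
Partition 5: pivot=31 at index 5 -> [-3, -2, 1, 1, 29, 31, 35]


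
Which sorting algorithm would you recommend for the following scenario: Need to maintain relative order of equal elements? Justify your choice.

Best choice: Merge sort or Insertion sort
Reason: Both are stable; quicksort and heapsort are not stable


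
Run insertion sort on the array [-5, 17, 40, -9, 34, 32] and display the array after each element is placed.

First element -5 is already 'sorted'
Insert 17: shifted 0 elements -> [-5, 17, 40, -9, 34, 32]
Insert 40: shifted 0 elements -> [-5, 17, 40, -9, 34, 32]
Insert -9: shifted 3 elements -> [-9, -5, 17, 40, 34, 32]
Insert 34: shifted 1 elements -> [-9, -5, 17, 34, 40, 32]
Insert 32: shifted 2 elements -> [-9, -5, 17, 32, 34, 40]


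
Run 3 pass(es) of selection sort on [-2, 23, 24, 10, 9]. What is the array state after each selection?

Pass 1: Select minimum -2 at index 0, swap -> [-2, 23, 24, 10, 9]
Pass 2: Select minimum 9 at index 4, swap -> [-2, 9, 24, 10, 23]
Pass 3: Select minimum 10 at index 3, swap -> [-2, 9, 10, 24, 23]


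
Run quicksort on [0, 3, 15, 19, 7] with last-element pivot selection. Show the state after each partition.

Partition 1: pivot=7 at index 2 -> [0, 3, 7, 19, 15]
Partition 2: pivot=3 at index 1 -> [0, 3, 7, 19, 15]
Partition 3: pivot=15 at index 3 -> [0, 3, 7, 15, 19]


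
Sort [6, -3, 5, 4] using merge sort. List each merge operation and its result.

Divide and conquer:
  Merge [6] + [-3] -> [-3, 6]
  Merge [5] + [4] -> [4, 5]
  Merge [-3, 6] + [4, 5] -> [-3, 4, 5, 6]


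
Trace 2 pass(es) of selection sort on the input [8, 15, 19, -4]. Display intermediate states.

Pass 1: Select minimum -4 at index 3, swap -> [-4, 15, 19, 8]
Pass 2: Select minimum 8 at index 3, swap -> [-4, 8, 19, 15]


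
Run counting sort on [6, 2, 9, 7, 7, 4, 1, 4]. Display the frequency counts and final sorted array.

Count array: [0, 1, 1, 0, 2, 0, 1, 2, 0, 1]
(count[i] = number of elements equal to i)
Cumulative count: [0, 1, 2, 2, 4, 4, 5, 7, 7, 8]
Sorted: [1, 2, 4, 4, 6, 7, 7, 9]


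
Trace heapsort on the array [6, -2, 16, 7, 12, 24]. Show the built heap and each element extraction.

Build heap: [24, 12, 16, 7, -2, 6]
Extract 24: [16, 12, 6, 7, -2, 24]
Extract 16: [12, 7, 6, -2, 16, 24]
Extract 12: [7, -2, 6, 12, 16, 24]
Extract 7: [6, -2, 7, 12, 16, 24]
Extract 6: [-2, 6, 7, 12, 16, 24]


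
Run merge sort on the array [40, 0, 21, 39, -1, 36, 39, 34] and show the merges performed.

Divide and conquer:
  Merge [40] + [0] -> [0, 40]
  Merge [21] + [39] -> [21, 39]
  Merge [0, 40] + [21, 39] -> [0, 21, 39, 40]
  Merge [-1] + [36] -> [-1, 36]
  Merge [39] + [34] -> [34, 39]
  Merge [-1, 36] + [34, 39] -> [-1, 34, 36, 39]
  Merge [0, 21, 39, 40] + [-1, 34, 36, 39] -> [-1, 0, 21, 34, 36, 39, 39, 40]


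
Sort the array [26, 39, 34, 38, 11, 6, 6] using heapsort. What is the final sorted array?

Build heap: [39, 38, 34, 26, 11, 6, 6]
Extract 39: [38, 26, 34, 6, 11, 6, 39]
Extract 38: [34, 26, 6, 6, 11, 38, 39]
Extract 34: [26, 11, 6, 6, 34, 38, 39]
Extract 26: [11, 6, 6, 26, 34, 38, 39]
Extract 11: [6, 6, 11, 26, 34, 38, 39]
Extract 6: [6, 6, 11, 26, 34, 38, 39]


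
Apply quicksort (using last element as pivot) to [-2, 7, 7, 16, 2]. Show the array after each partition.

Partition 1: pivot=2 at index 1 -> [-2, 2, 7, 16, 7]
Partition 2: pivot=7 at index 3 -> [-2, 2, 7, 7, 16]


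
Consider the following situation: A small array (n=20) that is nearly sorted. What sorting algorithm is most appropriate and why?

Best choice: Insertion sort
Reason: Insertion sort is O(n) for nearly sorted arrays and has low overhead


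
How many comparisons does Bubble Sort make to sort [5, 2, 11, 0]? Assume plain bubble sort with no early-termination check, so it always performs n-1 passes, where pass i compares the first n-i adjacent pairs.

Pass 1: compare adjacent pairs (0,1)..(2,3) = 3 comparison(s), 2 swap(s) -> [2, 5, 0, 11]
Pass 2: compare adjacent pairs (0,1)..(1,2) = 2 comparison(s), 1 swap(s) -> [2, 0, 5, 11]
Pass 3: compare adjacent pairs (0,1)..(0,1) = 1 comparison(s), 1 swap(s) -> [0, 2, 5, 11]
Total comparisons: 3 + 2 + 1 = 6


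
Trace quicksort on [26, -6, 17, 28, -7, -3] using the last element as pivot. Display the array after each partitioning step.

Partition 1: pivot=-3 at index 2 -> [-6, -7, -3, 28, 26, 17]
Partition 2: pivot=-7 at index 0 -> [-7, -6, -3, 28, 26, 17]
Partition 3: pivot=17 at index 3 -> [-7, -6, -3, 17, 26, 28]
Partition 4: pivot=28 at index 5 -> [-7, -6, -3, 17, 26, 28]


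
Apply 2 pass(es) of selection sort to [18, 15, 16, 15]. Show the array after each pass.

Pass 1: Select minimum 15 at index 1, swap -> [15, 18, 16, 15]
Pass 2: Select minimum 15 at index 3, swap -> [15, 15, 16, 18]


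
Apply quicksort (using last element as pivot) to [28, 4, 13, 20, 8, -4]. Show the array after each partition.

Partition 1: pivot=-4 at index 0 -> [-4, 4, 13, 20, 8, 28]
Partition 2: pivot=28 at index 5 -> [-4, 4, 13, 20, 8, 28]
Partition 3: pivot=8 at index 2 -> [-4, 4, 8, 20, 13, 28]
Partition 4: pivot=13 at index 3 -> [-4, 4, 8, 13, 20, 28]


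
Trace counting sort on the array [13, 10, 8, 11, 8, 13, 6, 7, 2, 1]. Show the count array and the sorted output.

Count array: [0, 1, 1, 0, 0, 0, 1, 1, 2, 0, 1, 1, 0, 2]
(count[i] = number of elements equal to i)
Cumulative count: [0, 1, 2, 2, 2, 2, 3, 4, 6, 6, 7, 8, 8, 10]
Sorted: [1, 2, 6, 7, 8, 8, 10, 11, 13, 13]


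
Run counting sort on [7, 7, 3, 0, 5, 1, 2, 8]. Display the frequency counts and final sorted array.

Count array: [1, 1, 1, 1, 0, 1, 0, 2, 1]
(count[i] = number of elements equal to i)
Cumulative count: [1, 2, 3, 4, 4, 5, 5, 7, 8]
Sorted: [0, 1, 2, 3, 5, 7, 7, 8]


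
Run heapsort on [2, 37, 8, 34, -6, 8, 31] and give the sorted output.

Build heap: [37, 34, 31, 2, -6, 8, 8]
Extract 37: [34, 8, 31, 2, -6, 8, 37]
Extract 34: [31, 8, 8, 2, -6, 34, 37]
Extract 31: [8, 2, 8, -6, 31, 34, 37]
Extract 8: [8, 2, -6, 8, 31, 34, 37]
Extract 8: [2, -6, 8, 8, 31, 34, 37]
Extract 2: [-6, 2, 8, 8, 31, 34, 37]


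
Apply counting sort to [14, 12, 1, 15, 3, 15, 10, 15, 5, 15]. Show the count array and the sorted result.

Count array: [0, 1, 0, 1, 0, 1, 0, 0, 0, 0, 1, 0, 1, 0, 1, 4]
(count[i] = number of elements equal to i)
Cumulative count: [0, 1, 1, 2, 2, 3, 3, 3, 3, 3, 4, 4, 5, 5, 6, 10]
Sorted: [1, 3, 5, 10, 12, 14, 15, 15, 15, 15]


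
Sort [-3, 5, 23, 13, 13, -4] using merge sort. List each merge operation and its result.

Divide and conquer:
  Merge [5] + [23] -> [5, 23]
  Merge [-3] + [5, 23] -> [-3, 5, 23]
  Merge [13] + [-4] -> [-4, 13]
  Merge [13] + [-4, 13] -> [-4, 13, 13]
  Merge [-3, 5, 23] + [-4, 13, 13] -> [-4, -3, 5, 13, 13, 23]


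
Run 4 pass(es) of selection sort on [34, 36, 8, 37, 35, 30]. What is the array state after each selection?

Pass 1: Select minimum 8 at index 2, swap -> [8, 36, 34, 37, 35, 30]
Pass 2: Select minimum 30 at index 5, swap -> [8, 30, 34, 37, 35, 36]
Pass 3: Select minimum 34 at index 2, swap -> [8, 30, 34, 37, 35, 36]
Pass 4: Select minimum 35 at index 4, swap -> [8, 30, 34, 35, 37, 36]


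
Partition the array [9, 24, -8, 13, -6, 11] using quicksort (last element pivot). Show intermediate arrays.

Partition 1: pivot=11 at index 3 -> [9, -8, -6, 11, 24, 13]
Partition 2: pivot=-6 at index 1 -> [-8, -6, 9, 11, 24, 13]
Partition 3: pivot=13 at index 4 -> [-8, -6, 9, 11, 13, 24]


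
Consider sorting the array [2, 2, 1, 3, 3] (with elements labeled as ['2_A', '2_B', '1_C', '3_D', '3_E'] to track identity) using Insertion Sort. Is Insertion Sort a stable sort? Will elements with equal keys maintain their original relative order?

Trace Insertion Sort on the labeled array (the key is the number; the letter only tracks identity):
  Insert 2_B at index 1: [2_A, 2_B, 1_C, 3_D, 3_E]
  Insert 1_C at index 0: [1_C, 2_A, 2_B, 3_D, 3_E]
  Insert 3_D at index 3: [1_C, 2_A, 2_B, 3_D, 3_E]
  Insert 3_E at index 4: [1_C, 2_A, 2_B, 3_D, 3_E]
Final order: [1_C, 2_A, 2_B, 3_D, 3_E]
Equal keys:
  value 2: originally 2_A, 2_B; after sorting 2_A, 2_B -> order preserved
  value 3: originally 3_D, 3_E; after sorting 3_D, 3_E -> order preserved
All equal keys kept their original relative order. Insertion Sort is stable: elements are shifted only while they are strictly greater than the key, so a key is inserted after any equal elements already placed.
Answer: Stable


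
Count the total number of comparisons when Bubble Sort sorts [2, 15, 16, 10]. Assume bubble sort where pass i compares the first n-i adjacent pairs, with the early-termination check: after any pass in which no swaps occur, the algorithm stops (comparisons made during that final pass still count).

Pass 1: compare adjacent pairs (0,1)..(2,3) = 3 comparison(s), 1 swap(s) -> [2, 15, 10, 16]
Pass 2: compare adjacent pairs (0,1)..(1,2) = 2 comparison(s), 1 swap(s) -> [2, 10, 15, 16]
Pass 3: compare adjacent pairs (0,1)..(0,1) = 1 comparison(s), 0 swap(s) -> [2, 10, 15, 16]
No swaps in this pass, so bubble sort stops here.
Total comparisons: 3 + 2 + 1 = 6


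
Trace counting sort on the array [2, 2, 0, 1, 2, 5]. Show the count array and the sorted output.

Count array: [1, 1, 3, 0, 0, 1]
(count[i] = number of elements equal to i)
Cumulative count: [1, 2, 5, 5, 5, 6]
Sorted: [0, 1, 2, 2, 2, 5]


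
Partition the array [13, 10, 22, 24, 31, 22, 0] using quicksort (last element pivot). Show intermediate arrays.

Partition 1: pivot=0 at index 0 -> [0, 10, 22, 24, 31, 22, 13]
Partition 2: pivot=13 at index 2 -> [0, 10, 13, 24, 31, 22, 22]
Partition 3: pivot=22 at index 4 -> [0, 10, 13, 22, 22, 24, 31]
Partition 4: pivot=31 at index 6 -> [0, 10, 13, 22, 22, 24, 31]


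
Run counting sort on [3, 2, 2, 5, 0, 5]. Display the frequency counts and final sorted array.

Count array: [1, 0, 2, 1, 0, 2]
(count[i] = number of elements equal to i)
Cumulative count: [1, 1, 3, 4, 4, 6]
Sorted: [0, 2, 2, 3, 5, 5]


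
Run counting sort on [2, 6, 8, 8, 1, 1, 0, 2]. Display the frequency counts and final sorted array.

Count array: [1, 2, 2, 0, 0, 0, 1, 0, 2]
(count[i] = number of elements equal to i)
Cumulative count: [1, 3, 5, 5, 5, 5, 6, 6, 8]
Sorted: [0, 1, 1, 2, 2, 6, 8, 8]


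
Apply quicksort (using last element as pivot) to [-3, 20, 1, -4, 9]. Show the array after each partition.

Partition 1: pivot=9 at index 3 -> [-3, 1, -4, 9, 20]
Partition 2: pivot=-4 at index 0 -> [-4, 1, -3, 9, 20]
Partition 3: pivot=-3 at index 1 -> [-4, -3, 1, 9, 20]


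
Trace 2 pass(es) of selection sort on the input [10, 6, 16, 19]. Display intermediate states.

Pass 1: Select minimum 6 at index 1, swap -> [6, 10, 16, 19]
Pass 2: Select minimum 10 at index 1, swap -> [6, 10, 16, 19]


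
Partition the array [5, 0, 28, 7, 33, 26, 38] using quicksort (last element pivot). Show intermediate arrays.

Partition 1: pivot=38 at index 6 -> [5, 0, 28, 7, 33, 26, 38]
Partition 2: pivot=26 at index 3 -> [5, 0, 7, 26, 33, 28, 38]
Partition 3: pivot=7 at index 2 -> [5, 0, 7, 26, 33, 28, 38]
Partition 4: pivot=0 at index 0 -> [0, 5, 7, 26, 33, 28, 38]
Partition 5: pivot=28 at index 4 -> [0, 5, 7, 26, 28, 33, 38]


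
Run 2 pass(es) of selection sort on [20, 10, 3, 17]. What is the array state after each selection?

Pass 1: Select minimum 3 at index 2, swap -> [3, 10, 20, 17]
Pass 2: Select minimum 10 at index 1, swap -> [3, 10, 20, 17]


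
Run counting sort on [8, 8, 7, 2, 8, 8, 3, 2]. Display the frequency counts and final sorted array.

Count array: [0, 0, 2, 1, 0, 0, 0, 1, 4]
(count[i] = number of elements equal to i)
Cumulative count: [0, 0, 2, 3, 3, 3, 3, 4, 8]
Sorted: [2, 2, 3, 7, 8, 8, 8, 8]


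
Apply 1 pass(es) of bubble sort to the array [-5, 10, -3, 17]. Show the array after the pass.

After pass 1: [-5, -3, 10, 17] (1 swaps)
Total swaps: 1


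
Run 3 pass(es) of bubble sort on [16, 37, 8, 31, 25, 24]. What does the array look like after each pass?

After pass 1: [16, 8, 31, 25, 24, 37] (4 swaps)
After pass 2: [8, 16, 25, 24, 31, 37] (3 swaps)
After pass 3: [8, 16, 24, 25, 31, 37] (1 swaps)
Total swaps: 8


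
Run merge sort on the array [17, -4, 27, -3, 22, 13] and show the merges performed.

Divide and conquer:
  Merge [-4] + [27] -> [-4, 27]
  Merge [17] + [-4, 27] -> [-4, 17, 27]
  Merge [22] + [13] -> [13, 22]
  Merge [-3] + [13, 22] -> [-3, 13, 22]
  Merge [-4, 17, 27] + [-3, 13, 22] -> [-4, -3, 13, 17, 22, 27]


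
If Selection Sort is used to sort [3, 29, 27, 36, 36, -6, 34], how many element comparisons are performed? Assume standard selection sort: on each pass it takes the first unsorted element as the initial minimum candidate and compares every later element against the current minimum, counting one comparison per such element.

Pass 1: scan indices 1..6 for the minimum = 6 comparison(s); min is -6, place at index 0 -> [-6, 29, 27, 36, 36, 3, 34]
Pass 2: scan indices 2..6 for the minimum = 5 comparison(s); min is 3, place at index 1 -> [-6, 3, 27, 36, 36, 29, 34]
Pass 3: scan indices 3..6 for the minimum = 4 comparison(s); min is 27, place at index 2 -> [-6, 3, 27, 36, 36, 29, 34]
Pass 4: scan indices 4..6 for the minimum = 3 comparison(s); min is 29, place at index 3 -> [-6, 3, 27, 29, 36, 36, 34]
Pass 5: scan indices 5..6 for the minimum = 2 comparison(s); min is 34, place at index 4 -> [-6, 3, 27, 29, 34, 36, 36]
Pass 6: scan indices 6..6 for the minimum = 1 comparison(s); min is 36, place at index 5 -> [-6, 3, 27, 29, 34, 36, 36]
Selection sort always scans the whole unsorted suffix, so the count is (n-1) + (n-2) + ... + 1 = n(n-1)/2 = 7*6/2 = 21 regardless of the input order.
Total comparisons: 6 + 5 + 4 + 3 + 2 + 1 = 21


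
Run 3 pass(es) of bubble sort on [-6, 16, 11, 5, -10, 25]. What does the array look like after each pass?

After pass 1: [-6, 11, 5, -10, 16, 25] (3 swaps)
After pass 2: [-6, 5, -10, 11, 16, 25] (2 swaps)
After pass 3: [-6, -10, 5, 11, 16, 25] (1 swaps)
Total swaps: 6


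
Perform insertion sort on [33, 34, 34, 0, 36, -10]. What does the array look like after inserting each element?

First element 33 is already 'sorted'
Insert 34: shifted 0 elements -> [33, 34, 34, 0, 36, -10]
Insert 34: shifted 0 elements -> [33, 34, 34, 0, 36, -10]
Insert 0: shifted 3 elements -> [0, 33, 34, 34, 36, -10]
Insert 36: shifted 0 elements -> [0, 33, 34, 34, 36, -10]
Insert -10: shifted 5 elements -> [-10, 0, 33, 34, 34, 36]


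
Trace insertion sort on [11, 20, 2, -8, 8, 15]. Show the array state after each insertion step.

First element 11 is already 'sorted'
Insert 20: shifted 0 elements -> [11, 20, 2, -8, 8, 15]
Insert 2: shifted 2 elements -> [2, 11, 20, -8, 8, 15]
Insert -8: shifted 3 elements -> [-8, 2, 11, 20, 8, 15]
Insert 8: shifted 2 elements -> [-8, 2, 8, 11, 20, 15]
Insert 15: shifted 1 elements -> [-8, 2, 8, 11, 15, 20]
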